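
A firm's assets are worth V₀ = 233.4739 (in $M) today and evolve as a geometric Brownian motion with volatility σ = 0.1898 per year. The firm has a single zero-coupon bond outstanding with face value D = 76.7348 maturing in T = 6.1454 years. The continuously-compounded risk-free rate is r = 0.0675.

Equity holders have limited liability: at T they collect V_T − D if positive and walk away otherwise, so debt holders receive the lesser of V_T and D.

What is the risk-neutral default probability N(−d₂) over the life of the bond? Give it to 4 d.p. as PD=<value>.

PD=0.0013

d₁ = [ln(V₀/D) + (r + σ²/2)T] / (σ√T)
   = [ln(233.4739/76.7348) + (0.0675 + 0.5·0.1898²)·6.1454] / (0.1898·√6.1454)
   = [1.112715 + 0.525506] / 0.470513 = 3.481778
d₂ = d₁ − σ√T = 3.481778 − 0.470513 = 3.011265
risk-neutral PD = N(−d₂) = N(-3.011265) = 0.001301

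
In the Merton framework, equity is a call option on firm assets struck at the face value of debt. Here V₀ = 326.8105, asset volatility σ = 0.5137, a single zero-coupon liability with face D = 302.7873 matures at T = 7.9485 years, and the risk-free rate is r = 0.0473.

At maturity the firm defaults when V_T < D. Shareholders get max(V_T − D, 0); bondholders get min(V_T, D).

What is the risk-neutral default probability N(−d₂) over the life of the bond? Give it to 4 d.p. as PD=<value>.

PD=0.6598

d₁ = [ln(V₀/D) + (r + σ²/2)T] / (σ√T)
   = [ln(326.8105/302.7873) + (0.0473 + 0.5·0.5137²)·7.9485] / (0.5137·√7.9485)
   = [0.076350 + 1.424720] / 1.448279 = 1.036451
d₂ = d₁ − σ√T = 1.036451 − 1.448279 = -0.411828
risk-neutral PD = N(−d₂) = N(0.411828) = 0.659767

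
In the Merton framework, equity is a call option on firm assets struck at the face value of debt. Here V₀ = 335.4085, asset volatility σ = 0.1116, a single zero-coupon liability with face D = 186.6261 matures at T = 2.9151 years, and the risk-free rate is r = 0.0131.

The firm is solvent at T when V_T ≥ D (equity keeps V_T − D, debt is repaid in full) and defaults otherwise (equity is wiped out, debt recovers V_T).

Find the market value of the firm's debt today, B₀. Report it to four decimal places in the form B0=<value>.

d₁ = [ln(V₀/D) + (r + σ²/2)T] / (σ√T)
   = [ln(335.4085/186.6261) + (0.0131 + 0.5·0.1116²)·2.9151] / (0.1116·√2.9151)
   = [0.586242 + 0.056341] / 0.190542 = 3.372394
d₂ = d₁ − σ√T = 3.372394 − 0.190542 = 3.181852
N(d₁) = 0.999627,  N(d₂) = 0.999268,  e^(−rT) = 0.962532
E₀ = V₀·N(d₁) − D·e^(−rT)·N(d₂)
   = 335.4085·0.999627 − 186.6261·0.962532·0.999268 = 155.781344
B₀ = V₀ − E₀ = 335.4085 − 155.781344 = 179.627156

B0=179.6272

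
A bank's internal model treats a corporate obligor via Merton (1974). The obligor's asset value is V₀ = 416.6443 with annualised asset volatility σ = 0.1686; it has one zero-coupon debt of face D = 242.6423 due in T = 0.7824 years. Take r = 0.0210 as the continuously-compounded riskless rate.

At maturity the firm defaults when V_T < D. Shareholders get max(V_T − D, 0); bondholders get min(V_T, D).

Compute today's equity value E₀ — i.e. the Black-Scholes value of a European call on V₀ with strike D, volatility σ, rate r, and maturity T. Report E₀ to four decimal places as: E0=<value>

d₁ = [ln(V₀/D) + (r + σ²/2)T] / (σ√T)
   = [ln(416.6443/242.6423) + (0.0210 + 0.5·0.1686²)·0.7824] / (0.1686·√0.7824)
   = [0.540645 + 0.027551] / 0.149132 = 3.810005
d₂ = d₁ − σ√T = 3.810005 − 0.149132 = 3.660873
N(d₁) = 0.999931,  N(d₂) = 0.999874,  e^(−rT) = 0.983704
E₀ = V₀·N(d₁) − D·e^(−rT)·N(d₂)
   = 416.6443·0.999931 − 242.6423·0.983704·0.999874 = 177.957186

E0=177.9572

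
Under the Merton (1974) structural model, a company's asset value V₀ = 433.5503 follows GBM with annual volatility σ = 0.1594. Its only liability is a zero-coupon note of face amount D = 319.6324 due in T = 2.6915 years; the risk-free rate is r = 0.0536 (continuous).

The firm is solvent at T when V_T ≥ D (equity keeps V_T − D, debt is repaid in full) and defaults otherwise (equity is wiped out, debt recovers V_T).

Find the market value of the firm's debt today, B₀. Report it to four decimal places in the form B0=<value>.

d₁ = [ln(V₀/D) + (r + σ²/2)T] / (σ√T)
   = [ln(433.5503/319.6324) + (0.0536 + 0.5·0.1594²)·2.6915] / (0.1594·√2.6915)
   = [0.304836 + 0.178458] / 0.261508 = 1.848102
d₂ = d₁ − σ√T = 1.848102 − 0.261508 = 1.586593
N(d₁) = 0.967706,  N(d₂) = 0.943698,  e^(−rT) = 0.865659
E₀ = V₀·N(d₁) − D·e^(−rT)·N(d₂)
   = 433.5503·0.967706 − 319.6324·0.865659·0.943698 = 158.435148
B₀ = V₀ − E₀ = 433.5503 − 158.435148 = 275.115152

B0=275.1152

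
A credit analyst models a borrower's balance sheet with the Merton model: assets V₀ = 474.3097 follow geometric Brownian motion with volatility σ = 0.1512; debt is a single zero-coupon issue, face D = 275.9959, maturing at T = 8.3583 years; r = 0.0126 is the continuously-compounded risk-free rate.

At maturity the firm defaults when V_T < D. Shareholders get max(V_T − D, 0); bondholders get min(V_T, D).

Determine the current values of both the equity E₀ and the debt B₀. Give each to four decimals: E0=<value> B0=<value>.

E0=230.4292 B0=243.8805

d₁ = [ln(V₀/D) + (r + σ²/2)T] / (σ√T)
   = [ln(474.3097/275.9959) + (0.0126 + 0.5·0.1512²)·8.3583] / (0.1512·√8.3583)
   = [0.541474 + 0.200856] / 0.437130 = 1.698191
d₂ = d₁ − σ√T = 1.698191 − 0.437130 = 1.261061
N(d₁) = 0.955264,  N(d₂) = 0.896357,  e^(−rT) = 0.900041
E₀ = V₀·N(d₁) − D·e^(−rT)·N(d₂)
   = 474.3097·0.955264 − 275.9959·0.900041·0.896357 = 230.429164
B₀ = V₀ − E₀ = 474.3097 − 230.429164 = 243.880536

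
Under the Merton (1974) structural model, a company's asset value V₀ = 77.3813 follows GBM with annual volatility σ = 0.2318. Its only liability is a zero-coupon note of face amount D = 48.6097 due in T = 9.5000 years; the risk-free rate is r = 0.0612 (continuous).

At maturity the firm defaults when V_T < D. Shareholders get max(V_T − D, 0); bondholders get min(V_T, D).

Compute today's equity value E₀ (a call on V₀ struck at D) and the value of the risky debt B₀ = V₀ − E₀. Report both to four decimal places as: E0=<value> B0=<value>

d₁ = [ln(V₀/D) + (r + σ²/2)T] / (σ√T)
   = [ln(77.3813/48.6097) + (0.0612 + 0.5·0.2318²)·9.5000] / (0.2318·√9.5000)
   = [0.464922 + 0.836623] / 0.714456 = 1.821730
d₂ = d₁ − σ√T = 1.821730 − 0.714456 = 1.107275
N(d₁) = 0.965752,  N(d₂) = 0.865912,  e^(−rT) = 0.559115
E₀ = V₀·N(d₁) − D·e^(−rT)·N(d₂)
   = 77.3813·0.965752 − 48.6097·0.559115·0.865912 = 51.197021
B₀ = V₀ − E₀ = 77.3813 − 51.197021 = 26.184279

E0=51.1970 B0=26.1843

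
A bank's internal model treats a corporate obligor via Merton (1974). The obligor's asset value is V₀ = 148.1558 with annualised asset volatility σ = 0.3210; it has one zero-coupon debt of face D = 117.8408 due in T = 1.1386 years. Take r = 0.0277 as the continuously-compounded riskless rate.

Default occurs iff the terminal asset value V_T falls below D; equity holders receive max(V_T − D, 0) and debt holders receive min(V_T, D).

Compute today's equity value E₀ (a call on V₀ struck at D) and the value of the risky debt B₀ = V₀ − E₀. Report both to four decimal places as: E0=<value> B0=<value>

E0=39.6638 B0=108.4920

d₁ = [ln(V₀/D) + (r + σ²/2)T] / (σ√T)
   = [ln(148.1558/117.8408) + (0.0277 + 0.5·0.3210²)·1.1386] / (0.3210·√1.1386)
   = [0.228930 + 0.090200] / 0.342524 = 0.931703
d₂ = d₁ − σ√T = 0.931703 − 0.342524 = 0.589179
N(d₁) = 0.824255,  N(d₂) = 0.722129,  e^(−rT) = 0.968953
E₀ = V₀·N(d₁) − D·e^(−rT)·N(d₂)
   = 148.1558·0.824255 − 117.8408·0.968953·0.722129 = 39.663828
B₀ = V₀ − E₀ = 148.1558 − 39.663828 = 108.491972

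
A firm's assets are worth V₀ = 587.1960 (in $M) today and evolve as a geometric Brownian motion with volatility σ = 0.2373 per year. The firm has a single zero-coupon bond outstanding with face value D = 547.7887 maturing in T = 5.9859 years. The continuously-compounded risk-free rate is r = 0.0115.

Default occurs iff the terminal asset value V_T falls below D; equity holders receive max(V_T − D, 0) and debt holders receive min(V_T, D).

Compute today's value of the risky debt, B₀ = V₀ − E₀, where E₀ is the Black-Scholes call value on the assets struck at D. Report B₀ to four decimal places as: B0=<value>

B0=420.3775

d₁ = [ln(V₀/D) + (r + σ²/2)T] / (σ√T)
   = [ln(587.1960/547.7887) + (0.0115 + 0.5·0.2373²)·5.9859] / (0.2373·√5.9859)
   = [0.069469 + 0.237375] / 0.580581 = 0.528512
d₂ = d₁ − σ√T = 0.528512 − 0.580581 = -0.052069
N(d₁) = 0.701428,  N(d₂) = 0.479237,  e^(−rT) = 0.933478
E₀ = V₀·N(d₁) − D·e^(−rT)·N(d₂)
   = 587.1960·0.701428 − 547.7887·0.933478·0.479237 = 166.818462
B₀ = V₀ − E₀ = 587.1960 − 166.818462 = 420.377538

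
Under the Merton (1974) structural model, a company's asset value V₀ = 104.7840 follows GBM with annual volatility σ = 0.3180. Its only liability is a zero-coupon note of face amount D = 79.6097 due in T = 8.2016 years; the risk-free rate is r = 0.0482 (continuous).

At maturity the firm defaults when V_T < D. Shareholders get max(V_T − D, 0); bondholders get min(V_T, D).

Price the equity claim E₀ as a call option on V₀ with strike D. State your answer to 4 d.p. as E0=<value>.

d₁ = [ln(V₀/D) + (r + σ²/2)T] / (σ√T)
   = [ln(104.7840/79.6097) + (0.0482 + 0.5·0.3180²)·8.2016] / (0.3180·√8.2016)
   = [0.274765 + 0.810006] / 0.910702 = 1.191137
d₂ = d₁ − σ√T = 1.191137 − 0.910702 = 0.280435
N(d₁) = 0.883200,  N(d₂) = 0.610428,  e^(−rT) = 0.673466
E₀ = V₀·N(d₁) − D·e^(−rT)·N(d₂)
   = 104.7840·0.883200 − 79.6097·0.673466·0.610428 = 59.817470

E0=59.8175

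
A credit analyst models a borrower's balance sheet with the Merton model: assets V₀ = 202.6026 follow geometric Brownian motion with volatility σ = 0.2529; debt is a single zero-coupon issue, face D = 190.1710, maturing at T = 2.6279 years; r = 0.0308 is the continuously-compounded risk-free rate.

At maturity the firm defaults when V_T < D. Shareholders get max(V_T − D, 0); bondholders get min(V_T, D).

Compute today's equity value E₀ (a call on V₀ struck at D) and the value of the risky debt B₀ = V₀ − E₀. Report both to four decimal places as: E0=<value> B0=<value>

d₁ = [ln(V₀/D) + (r + σ²/2)T] / (σ√T)
   = [ln(202.6026/190.1710) + (0.0308 + 0.5·0.2529²)·2.6279] / (0.2529·√2.6279)
   = [0.063323 + 0.164977] / 0.409971 = 0.556869
d₂ = d₁ − σ√T = 0.556869 − 0.409971 = 0.146898
N(d₁) = 0.711192,  N(d₂) = 0.558394,  e^(−rT) = 0.922250
E₀ = V₀·N(d₁) − D·e^(−rT)·N(d₂)
   = 202.6026·0.711192 − 190.1710·0.922250·0.558394 = 46.155298
B₀ = V₀ − E₀ = 202.6026 − 46.155298 = 156.447302

E0=46.1553 B0=156.4473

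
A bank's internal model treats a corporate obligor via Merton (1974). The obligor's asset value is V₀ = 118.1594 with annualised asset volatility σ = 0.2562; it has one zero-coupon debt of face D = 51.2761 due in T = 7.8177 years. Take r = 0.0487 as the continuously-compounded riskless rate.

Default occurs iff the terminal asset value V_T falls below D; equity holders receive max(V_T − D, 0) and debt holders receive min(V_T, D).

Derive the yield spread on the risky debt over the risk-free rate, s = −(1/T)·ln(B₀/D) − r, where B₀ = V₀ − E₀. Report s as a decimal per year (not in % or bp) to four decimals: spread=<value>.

d₁ = [ln(V₀/D) + (r + σ²/2)T] / (σ√T)
   = [ln(118.1594/51.2761) + (0.0487 + 0.5·0.2562²)·7.8177] / (0.2562·√7.8177)
   = [0.834810 + 0.637293] / 0.716339 = 2.055036
d₂ = d₁ − σ√T = 2.055036 − 0.716339 = 1.338697
N(d₁) = 0.980062,  N(d₂) = 0.909665,  e^(−rT) = 0.683368
E₀ = V₀·N(d₁) − D·e^(−rT)·N(d₂)
   = 118.1594·0.980062 − 51.2761·0.683368·0.909665 = 83.928494
B₀ = V₀ − E₀ = 118.1594 − 83.928494 = 34.230906
spread = −(1/T)·ln(B₀/D) − r = −(1/7.8177)·ln(34.230906/51.2761) − 0.0487 = 0.00298986

spread=0.0030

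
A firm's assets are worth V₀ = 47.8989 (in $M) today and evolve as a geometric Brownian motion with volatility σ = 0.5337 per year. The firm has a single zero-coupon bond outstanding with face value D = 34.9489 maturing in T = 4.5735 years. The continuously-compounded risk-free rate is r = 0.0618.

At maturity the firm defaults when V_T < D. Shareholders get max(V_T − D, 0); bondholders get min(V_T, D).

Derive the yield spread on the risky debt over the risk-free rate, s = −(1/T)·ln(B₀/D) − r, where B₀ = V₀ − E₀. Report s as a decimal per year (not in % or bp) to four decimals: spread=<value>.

spread=0.0688

d₁ = [ln(V₀/D) + (r + σ²/2)T] / (σ√T)
   = [ln(47.8989/34.9489) + (0.0618 + 0.5·0.5337²)·4.5735] / (0.5337·√4.5735)
   = [0.315206 + 0.933990] / 1.141357 = 1.094483
d₂ = d₁ − σ√T = 1.094483 − 1.141357 = -0.046874
N(d₁) = 0.863128,  N(d₂) = 0.481307,  e^(−rT) = 0.753789
E₀ = V₀·N(d₁) − D·e^(−rT)·N(d₂)
   = 47.8989·0.863128 − 34.9489·0.753789·0.481307 = 28.663302
B₀ = V₀ − E₀ = 47.8989 − 28.663302 = 19.235598
spread = −(1/T)·ln(B₀/D) − r = −(1/4.5735)·ln(19.235598/34.9489) − 0.0618 = 0.06876180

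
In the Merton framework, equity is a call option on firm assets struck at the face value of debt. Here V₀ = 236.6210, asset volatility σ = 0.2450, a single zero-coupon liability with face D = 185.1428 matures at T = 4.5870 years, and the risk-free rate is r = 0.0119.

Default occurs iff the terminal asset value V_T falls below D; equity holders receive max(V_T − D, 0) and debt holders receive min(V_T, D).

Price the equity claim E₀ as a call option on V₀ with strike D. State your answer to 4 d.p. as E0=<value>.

d₁ = [ln(V₀/D) + (r + σ²/2)T] / (σ√T)
   = [ln(236.6210/185.1428) + (0.0119 + 0.5·0.2450²)·4.5870] / (0.2450·√4.5870)
   = [0.245332 + 0.192253] / 0.524723 = 0.833934
d₂ = d₁ − σ√T = 0.833934 − 0.524723 = 0.309211
N(d₁) = 0.797841,  N(d₂) = 0.621419,  e^(−rT) = 0.946878
E₀ = V₀·N(d₁) − D·e^(−rT)·N(d₂)
   = 236.6210·0.797841 − 185.1428·0.946878·0.621419 = 79.846387

E0=79.8464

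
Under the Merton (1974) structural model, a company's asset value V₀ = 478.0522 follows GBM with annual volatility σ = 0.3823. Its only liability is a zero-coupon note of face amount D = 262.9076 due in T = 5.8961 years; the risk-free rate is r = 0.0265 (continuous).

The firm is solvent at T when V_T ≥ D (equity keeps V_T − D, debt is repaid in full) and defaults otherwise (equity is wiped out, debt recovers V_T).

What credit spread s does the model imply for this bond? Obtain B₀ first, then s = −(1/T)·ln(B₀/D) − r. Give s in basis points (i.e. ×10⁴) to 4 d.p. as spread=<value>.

d₁ = [ln(V₀/D) + (r + σ²/2)T] / (σ√T)
   = [ln(478.0522/262.9076) + (0.0265 + 0.5·0.3823²)·5.8961] / (0.3823·√5.8961)
   = [0.597917 + 0.587114] / 0.928297 = 1.276565
d₂ = d₁ − σ√T = 1.276565 − 0.928297 = 0.348269
N(d₁) = 0.899122,  N(d₂) = 0.636181,  e^(−rT) = 0.855348
E₀ = V₀·N(d₁) − D·e^(−rT)·N(d₂)
   = 478.0522·0.899122 − 262.9076·0.855348·0.636181 = 286.764526
B₀ = V₀ − E₀ = 478.0522 − 286.764526 = 191.287674
spread = −(1/T)·ln(B₀/D) − r = −(1/5.8961)·ln(191.287674/262.9076) − 0.0265 = 0.02743806
in basis points: 0.02743806 × 10⁴ = 274.3806 bp

spread=274.3806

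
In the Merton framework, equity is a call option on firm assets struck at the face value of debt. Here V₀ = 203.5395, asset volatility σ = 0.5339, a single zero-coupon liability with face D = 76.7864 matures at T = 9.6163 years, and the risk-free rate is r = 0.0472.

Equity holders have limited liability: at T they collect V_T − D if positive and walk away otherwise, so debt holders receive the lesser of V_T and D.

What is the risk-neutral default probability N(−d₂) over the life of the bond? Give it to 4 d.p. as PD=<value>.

d₁ = [ln(V₀/D) + (r + σ²/2)T] / (σ√T)
   = [ln(203.5395/76.7864) + (0.0472 + 0.5·0.5339²)·9.6163] / (0.5339·√9.6163)
   = [0.974833 + 1.824449] / 1.655632 = 1.690763
d₂ = d₁ − σ√T = 1.690763 − 1.655632 = 0.035130
risk-neutral PD = N(−d₂) = N(-0.035130) = 0.485988

PD=0.4860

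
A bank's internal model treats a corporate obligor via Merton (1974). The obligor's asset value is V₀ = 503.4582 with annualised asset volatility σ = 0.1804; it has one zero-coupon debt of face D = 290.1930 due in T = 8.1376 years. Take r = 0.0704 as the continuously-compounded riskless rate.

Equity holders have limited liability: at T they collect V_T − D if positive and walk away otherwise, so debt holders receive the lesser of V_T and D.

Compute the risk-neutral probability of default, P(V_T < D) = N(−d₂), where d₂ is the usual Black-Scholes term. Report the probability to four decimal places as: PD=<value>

d₁ = [ln(V₀/D) + (r + σ²/2)T] / (σ√T)
   = [ln(503.4582/290.1930) + (0.0704 + 0.5·0.1804²)·8.1376] / (0.1804·√8.1376)
   = [0.550954 + 0.705303] / 0.514618 = 2.441147
d₂ = d₁ − σ√T = 2.441147 − 0.514618 = 1.926529
risk-neutral PD = N(−d₂) = N(-1.926529) = 0.027019

PD=0.0270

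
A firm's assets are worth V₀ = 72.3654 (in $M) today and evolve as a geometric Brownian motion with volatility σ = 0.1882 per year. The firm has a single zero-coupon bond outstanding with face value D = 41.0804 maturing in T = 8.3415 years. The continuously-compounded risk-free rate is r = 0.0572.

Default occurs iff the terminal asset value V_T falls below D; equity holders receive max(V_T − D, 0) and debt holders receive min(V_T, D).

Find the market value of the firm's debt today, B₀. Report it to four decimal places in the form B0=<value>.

d₁ = [ln(V₀/D) + (r + σ²/2)T] / (σ√T)
   = [ln(72.3654/41.0804) + (0.0572 + 0.5·0.1882²)·8.3415] / (0.1882·√8.3415)
   = [0.566197 + 0.624859] / 0.543553 = 2.191242
d₂ = d₁ − σ√T = 2.191242 − 0.543553 = 1.647690
N(d₁) = 0.985783,  N(d₂) = 0.950292,  e^(−rT) = 0.620559
E₀ = V₀·N(d₁) − D·e^(−rT)·N(d₂)
   = 72.3654·0.985783 − 41.0804·0.620559·0.950292 = 47.110942
B₀ = V₀ − E₀ = 72.3654 − 47.110942 = 25.254458

B0=25.2545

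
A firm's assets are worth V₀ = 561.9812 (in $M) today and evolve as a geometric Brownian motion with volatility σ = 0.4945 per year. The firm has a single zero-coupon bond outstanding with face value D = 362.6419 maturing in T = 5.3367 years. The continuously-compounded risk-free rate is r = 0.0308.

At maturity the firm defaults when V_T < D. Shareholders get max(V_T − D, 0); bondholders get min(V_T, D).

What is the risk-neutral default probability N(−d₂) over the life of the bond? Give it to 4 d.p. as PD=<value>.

PD=0.5175

d₁ = [ln(V₀/D) + (r + σ²/2)T] / (σ√T)
   = [ln(561.9812/362.6419) + (0.0308 + 0.5·0.4945²)·5.3367] / (0.4945·√5.3367)
   = [0.438053 + 0.816863] / 1.142359 = 1.098529
d₂ = d₁ − σ√T = 1.098529 − 1.142359 = -0.043830
risk-neutral PD = N(−d₂) = N(0.043830) = 0.517480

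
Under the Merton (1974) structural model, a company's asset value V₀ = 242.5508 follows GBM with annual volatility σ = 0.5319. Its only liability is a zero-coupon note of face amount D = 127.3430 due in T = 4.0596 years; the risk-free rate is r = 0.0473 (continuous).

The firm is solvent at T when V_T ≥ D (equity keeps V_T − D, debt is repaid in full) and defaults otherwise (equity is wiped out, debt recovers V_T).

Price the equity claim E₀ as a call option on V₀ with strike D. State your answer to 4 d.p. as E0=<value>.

d₁ = [ln(V₀/D) + (r + σ²/2)T] / (σ√T)
   = [ln(242.5508/127.3430) + (0.0473 + 0.5·0.5319²)·4.0596] / (0.5319·√4.0596)
   = [0.644327 + 0.766285] / 1.071696 = 1.316243
d₂ = d₁ − σ√T = 1.316243 − 1.071696 = 0.244547
N(d₁) = 0.905954,  N(d₂) = 0.596596,  e^(−rT) = 0.825291
E₀ = V₀·N(d₁) − D·e^(−rT)·N(d₂)
   = 242.5508·0.905954 − 127.3430·0.825291·0.596596 = 157.040481

E0=157.0405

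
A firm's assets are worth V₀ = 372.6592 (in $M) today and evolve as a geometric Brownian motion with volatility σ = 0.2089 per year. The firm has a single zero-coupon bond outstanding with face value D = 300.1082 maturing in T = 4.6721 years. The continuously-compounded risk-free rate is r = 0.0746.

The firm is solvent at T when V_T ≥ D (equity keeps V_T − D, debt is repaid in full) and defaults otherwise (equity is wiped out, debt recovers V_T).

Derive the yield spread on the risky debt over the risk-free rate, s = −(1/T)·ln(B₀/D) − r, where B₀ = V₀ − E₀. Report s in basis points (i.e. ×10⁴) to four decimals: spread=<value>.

spread=64.5084

d₁ = [ln(V₀/D) + (r + σ²/2)T] / (σ√T)
   = [ln(372.6592/300.1082) + (0.0746 + 0.5·0.2089²)·4.6721] / (0.2089·√4.6721)
   = [0.216521 + 0.450482] / 0.451538 = 1.477180
d₂ = d₁ − σ√T = 1.477180 − 0.451538 = 1.025642
N(d₁) = 0.930186,  N(d₂) = 0.847470,  e^(−rT) = 0.705719
E₀ = V₀·N(d₁) − D·e^(−rT)·N(d₂)
   = 372.6592·0.930186 − 300.1082·0.705719·0.847470 = 167.155210
B₀ = V₀ − E₀ = 372.6592 − 167.155210 = 205.503990
spread = −(1/T)·ln(B₀/D) − r = −(1/4.6721)·ln(205.503990/300.1082) − 0.0746 = 0.00645084
in basis points: 0.00645084 × 10⁴ = 64.5084 bp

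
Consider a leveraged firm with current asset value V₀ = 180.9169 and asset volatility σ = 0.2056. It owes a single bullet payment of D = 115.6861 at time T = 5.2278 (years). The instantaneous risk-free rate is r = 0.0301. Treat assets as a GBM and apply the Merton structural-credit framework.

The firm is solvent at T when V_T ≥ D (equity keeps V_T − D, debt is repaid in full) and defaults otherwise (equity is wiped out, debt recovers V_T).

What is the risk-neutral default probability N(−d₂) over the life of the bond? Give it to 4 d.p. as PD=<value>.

PD=0.1467

d₁ = [ln(V₀/D) + (r + σ²/2)T] / (σ√T)
   = [ln(180.9169/115.6861) + (0.0301 + 0.5·0.2056²)·5.2278] / (0.2056·√5.2278)
   = [0.447157 + 0.267850] / 0.470092 = 1.520995
d₂ = d₁ − σ√T = 1.520995 − 0.470092 = 1.050903
risk-neutral PD = N(−d₂) = N(-1.050903) = 0.146651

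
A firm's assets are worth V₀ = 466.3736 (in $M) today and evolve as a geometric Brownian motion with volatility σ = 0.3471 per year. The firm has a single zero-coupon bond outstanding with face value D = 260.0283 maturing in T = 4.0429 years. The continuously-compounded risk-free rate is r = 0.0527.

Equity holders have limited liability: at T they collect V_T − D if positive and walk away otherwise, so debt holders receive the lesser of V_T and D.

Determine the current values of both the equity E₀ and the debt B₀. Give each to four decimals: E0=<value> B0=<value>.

E0=269.4778 B0=196.8958

d₁ = [ln(V₀/D) + (r + σ²/2)T] / (σ√T)
   = [ln(466.3736/260.0283) + (0.0527 + 0.5·0.3471²)·4.0429] / (0.3471·√4.0429)
   = [0.584197 + 0.456602] / 0.697913 = 1.491302
d₂ = d₁ − σ√T = 1.491302 − 0.697913 = 0.793389
N(d₁) = 0.932059,  N(d₂) = 0.786224,  e^(−rT) = 0.808107
E₀ = V₀·N(d₁) − D·e^(−rT)·N(d₂)
   = 466.3736·0.932059 − 260.0283·0.808107·0.786224 = 269.477773
B₀ = V₀ − E₀ = 466.3736 − 269.477773 = 196.895827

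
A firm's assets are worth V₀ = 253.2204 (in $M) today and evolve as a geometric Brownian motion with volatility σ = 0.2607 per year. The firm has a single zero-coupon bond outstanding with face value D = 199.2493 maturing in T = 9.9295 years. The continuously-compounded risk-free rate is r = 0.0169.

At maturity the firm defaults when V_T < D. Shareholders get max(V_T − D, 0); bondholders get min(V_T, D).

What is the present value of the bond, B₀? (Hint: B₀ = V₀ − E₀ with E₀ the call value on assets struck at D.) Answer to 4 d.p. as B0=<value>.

d₁ = [ln(V₀/D) + (r + σ²/2)T] / (σ√T)
   = [ln(253.2204/199.2493) + (0.0169 + 0.5·0.2607²)·9.9295] / (0.2607·√9.9295)
   = [0.239703 + 0.505235] / 0.821495 = 0.906809
d₂ = d₁ − σ√T = 0.906809 − 0.821495 = 0.085314
N(d₁) = 0.817746,  N(d₂) = 0.533994,  e^(−rT) = 0.845516
E₀ = V₀·N(d₁) − D·e^(−rT)·N(d₂)
   = 253.2204·0.817746 − 199.2493·0.845516·0.533994 = 117.108827
B₀ = V₀ − E₀ = 253.2204 − 117.108827 = 136.111573

B0=136.1116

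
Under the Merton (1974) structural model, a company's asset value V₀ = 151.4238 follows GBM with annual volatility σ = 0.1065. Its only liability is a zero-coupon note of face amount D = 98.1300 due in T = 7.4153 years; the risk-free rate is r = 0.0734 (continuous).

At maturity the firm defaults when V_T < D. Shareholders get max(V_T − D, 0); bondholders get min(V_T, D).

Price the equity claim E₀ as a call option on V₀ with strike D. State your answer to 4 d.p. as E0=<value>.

E0=94.4857

d₁ = [ln(V₀/D) + (r + σ²/2)T] / (σ√T)
   = [ln(151.4238/98.1300) + (0.0734 + 0.5·0.1065²)·7.4153] / (0.1065·√7.4153)
   = [0.433789 + 0.586336] / 0.290011 = 3.517545
d₂ = d₁ − σ√T = 3.517545 − 0.290011 = 3.227534
N(d₁) = 0.999782,  N(d₂) = 0.999376,  e^(−rT) = 0.580258
E₀ = V₀·N(d₁) − D·e^(−rT)·N(d₂)
   = 151.4238·0.999782 − 98.1300·0.580258·0.999376 = 94.485687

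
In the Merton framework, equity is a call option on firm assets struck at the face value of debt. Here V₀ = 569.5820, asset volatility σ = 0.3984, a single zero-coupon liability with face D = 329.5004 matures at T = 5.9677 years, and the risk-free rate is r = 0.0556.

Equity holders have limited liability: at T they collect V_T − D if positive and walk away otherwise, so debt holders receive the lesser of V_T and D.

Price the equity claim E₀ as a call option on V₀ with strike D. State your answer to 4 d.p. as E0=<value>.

E0=366.2915

d₁ = [ln(V₀/D) + (r + σ²/2)T] / (σ√T)
   = [ln(569.5820/329.5004) + (0.0556 + 0.5·0.3984²)·5.9677] / (0.3984·√5.9677)
   = [0.547325 + 0.805408] / 0.973246 = 1.389919
d₂ = d₁ − σ√T = 1.389919 − 0.973246 = 0.416672
N(d₁) = 0.917723,  N(d₂) = 0.661541,  e^(−rT) = 0.717628
E₀ = V₀·N(d₁) − D·e^(−rT)·N(d₂)
   = 569.5820·0.917723 − 329.5004·0.717628·0.661541 = 366.291535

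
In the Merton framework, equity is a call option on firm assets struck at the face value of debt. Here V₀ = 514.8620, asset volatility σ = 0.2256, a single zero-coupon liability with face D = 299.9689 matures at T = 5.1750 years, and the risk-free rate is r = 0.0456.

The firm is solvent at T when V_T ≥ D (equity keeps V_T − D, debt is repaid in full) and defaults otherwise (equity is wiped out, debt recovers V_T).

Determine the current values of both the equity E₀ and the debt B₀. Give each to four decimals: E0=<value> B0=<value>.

E0=282.9330 B0=231.9290

d₁ = [ln(V₀/D) + (r + σ²/2)T] / (σ√T)
   = [ln(514.8620/299.9689) + (0.0456 + 0.5·0.2256²)·5.1750] / (0.2256·√5.1750)
   = [0.540220 + 0.367672] / 0.513209 = 1.769049
d₂ = d₁ − σ√T = 1.769049 − 0.513209 = 1.255840
N(d₁) = 0.961557,  N(d₂) = 0.895413,  e^(−rT) = 0.789796
E₀ = V₀·N(d₁) − D·e^(−rT)·N(d₂)
   = 514.8620·0.961557 − 299.9689·0.789796·0.895413 = 282.933023
B₀ = V₀ − E₀ = 514.8620 − 282.933023 = 231.928977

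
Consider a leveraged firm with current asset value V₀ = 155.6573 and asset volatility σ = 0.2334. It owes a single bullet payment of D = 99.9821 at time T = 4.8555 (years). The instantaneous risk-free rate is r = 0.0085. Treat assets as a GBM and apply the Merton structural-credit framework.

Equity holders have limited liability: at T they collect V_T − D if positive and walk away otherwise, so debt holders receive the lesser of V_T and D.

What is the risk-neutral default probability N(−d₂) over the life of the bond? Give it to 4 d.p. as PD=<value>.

d₁ = [ln(V₀/D) + (r + σ²/2)T] / (σ√T)
   = [ln(155.6573/99.9821) + (0.0085 + 0.5·0.2334²)·4.8555] / (0.2334·√4.8555)
   = [0.442666 + 0.173525] / 0.514302 = 1.198111
d₂ = d₁ − σ√T = 1.198111 − 0.514302 = 0.683810
risk-neutral PD = N(−d₂) = N(-0.683810) = 0.247048

PD=0.2470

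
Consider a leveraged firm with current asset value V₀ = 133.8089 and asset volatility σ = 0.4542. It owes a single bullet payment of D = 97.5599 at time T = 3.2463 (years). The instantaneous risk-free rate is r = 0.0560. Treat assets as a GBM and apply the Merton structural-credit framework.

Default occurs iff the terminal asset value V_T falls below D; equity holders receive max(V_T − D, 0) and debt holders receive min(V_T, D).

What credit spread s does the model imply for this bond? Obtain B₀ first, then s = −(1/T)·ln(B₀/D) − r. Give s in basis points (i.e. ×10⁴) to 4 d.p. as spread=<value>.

d₁ = [ln(V₀/D) + (r + σ²/2)T] / (σ√T)
   = [ln(133.8089/97.5599) + (0.0560 + 0.5·0.4542²)·3.2463] / (0.4542·√3.2463)
   = [0.315946 + 0.516645] / 0.818354 = 1.017396
d₂ = d₁ − σ√T = 1.017396 − 0.818354 = 0.199042
N(d₁) = 0.845518,  N(d₂) = 0.578885,  e^(−rT) = 0.833774
E₀ = V₀·N(d₁) − D·e^(−rT)·N(d₂)
   = 133.8089·0.845518 − 97.5599·0.833774·0.578885 = 66.049577
B₀ = V₀ − E₀ = 133.8089 − 66.049577 = 67.759323
spread = −(1/T)·ln(B₀/D) − r = −(1/3.2463)·ln(67.759323/97.5599) − 0.0560 = 0.05628306
in basis points: 0.05628306 × 10⁴ = 562.8306 bp

spread=562.8306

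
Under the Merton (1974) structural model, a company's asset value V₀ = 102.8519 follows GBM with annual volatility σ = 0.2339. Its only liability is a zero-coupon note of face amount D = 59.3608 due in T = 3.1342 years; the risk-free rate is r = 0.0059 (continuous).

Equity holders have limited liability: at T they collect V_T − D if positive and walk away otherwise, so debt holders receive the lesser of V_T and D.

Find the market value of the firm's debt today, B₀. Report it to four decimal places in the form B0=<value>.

B0=57.0421

d₁ = [ln(V₀/D) + (r + σ²/2)T] / (σ√T)
   = [ln(102.8519/59.3608) + (0.0059 + 0.5·0.2339²)·3.1342] / (0.2339·√3.1342)
   = [0.549656 + 0.104227] / 0.414089 = 1.579088
d₂ = d₁ − σ√T = 1.579088 − 0.414089 = 1.164999
N(d₁) = 0.942842,  N(d₂) = 0.877990,  e^(−rT) = 0.981678
E₀ = V₀·N(d₁) − D·e^(−rT)·N(d₂)
   = 102.8519·0.942842 − 59.3608·0.981678·0.877990 = 45.809792
B₀ = V₀ − E₀ = 102.8519 − 45.809792 = 57.042108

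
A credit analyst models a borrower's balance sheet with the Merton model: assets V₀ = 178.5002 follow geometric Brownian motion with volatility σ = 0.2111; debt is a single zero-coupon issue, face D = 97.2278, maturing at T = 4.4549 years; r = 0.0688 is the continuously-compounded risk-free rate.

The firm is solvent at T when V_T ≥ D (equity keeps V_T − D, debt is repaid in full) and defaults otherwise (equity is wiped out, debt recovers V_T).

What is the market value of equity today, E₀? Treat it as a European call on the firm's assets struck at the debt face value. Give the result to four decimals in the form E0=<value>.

d₁ = [ln(V₀/D) + (r + σ²/2)T] / (σ√T)
   = [ln(178.5002/97.2278) + (0.0688 + 0.5·0.2111²)·4.4549] / (0.2111·√4.4549)
   = [0.607533 + 0.405759] / 0.445561 = 2.274195
d₂ = d₁ − σ√T = 2.274195 − 0.445561 = 1.828633
N(d₁) = 0.988523,  N(d₂) = 0.966273,  e^(−rT) = 0.736021
E₀ = V₀·N(d₁) − D·e^(−rT)·N(d₂)
   = 178.5002·0.988523 − 97.2278·0.736021·0.966273 = 107.303439

E0=107.3034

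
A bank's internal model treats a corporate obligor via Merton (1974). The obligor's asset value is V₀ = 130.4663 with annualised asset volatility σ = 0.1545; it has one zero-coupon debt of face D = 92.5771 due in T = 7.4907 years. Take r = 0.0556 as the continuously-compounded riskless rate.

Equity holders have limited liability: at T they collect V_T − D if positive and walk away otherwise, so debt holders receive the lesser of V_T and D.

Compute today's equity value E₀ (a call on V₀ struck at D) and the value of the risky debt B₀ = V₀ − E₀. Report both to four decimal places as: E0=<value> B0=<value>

E0=69.9591 B0=60.5072

d₁ = [ln(V₀/D) + (r + σ²/2)T] / (σ√T)
   = [ln(130.4663/92.5771) + (0.0556 + 0.5·0.1545²)·7.4907] / (0.1545·√7.4907)
   = [0.343073 + 0.505885] / 0.422853 = 2.007691
d₂ = d₁ − σ√T = 2.007691 − 0.422853 = 1.584837
N(d₁) = 0.977662,  N(d₂) = 0.943498,  e^(−rT) = 0.659362
E₀ = V₀·N(d₁) − D·e^(−rT)·N(d₂)
   = 130.4663·0.977662 − 92.5771·0.659362·0.943498 = 69.959093
B₀ = V₀ − E₀ = 130.4663 − 69.959093 = 60.507207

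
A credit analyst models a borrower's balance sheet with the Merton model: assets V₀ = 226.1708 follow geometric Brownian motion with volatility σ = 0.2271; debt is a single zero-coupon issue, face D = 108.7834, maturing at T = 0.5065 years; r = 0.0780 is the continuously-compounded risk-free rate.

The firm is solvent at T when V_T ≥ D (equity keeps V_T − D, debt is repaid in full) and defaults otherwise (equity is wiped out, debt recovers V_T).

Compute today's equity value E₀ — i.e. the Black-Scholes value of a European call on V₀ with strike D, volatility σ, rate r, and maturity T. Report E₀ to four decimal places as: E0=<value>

d₁ = [ln(V₀/D) + (r + σ²/2)T] / (σ√T)
   = [ln(226.1708/108.7834) + (0.0780 + 0.5·0.2271²)·0.5065] / (0.2271·√0.5065)
   = [0.731932 + 0.052568] / 0.161624 = 4.853847
d₂ = d₁ − σ√T = 4.853847 − 0.161624 = 4.692222
N(d₁) = 0.999999,  N(d₂) = 0.999999,  e^(−rT) = 0.961263
E₀ = V₀·N(d₁) − D·e^(−rT)·N(d₂)
   = 226.1708·0.999999 − 108.7834·0.961263·0.999999 = 121.601322

E0=121.6013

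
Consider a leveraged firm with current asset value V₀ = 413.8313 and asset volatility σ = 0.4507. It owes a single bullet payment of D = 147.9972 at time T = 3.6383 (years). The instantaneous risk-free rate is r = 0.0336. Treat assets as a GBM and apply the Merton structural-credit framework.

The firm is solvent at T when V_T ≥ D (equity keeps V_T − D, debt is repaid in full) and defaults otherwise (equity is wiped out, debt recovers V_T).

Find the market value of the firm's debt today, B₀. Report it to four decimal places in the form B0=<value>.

B0=123.0953

d₁ = [ln(V₀/D) + (r + σ²/2)T] / (σ√T)
   = [ln(413.8313/147.9972) + (0.0336 + 0.5·0.4507²)·3.6383] / (0.4507·√3.6383)
   = [1.028265 + 0.491772] / 0.859680 = 1.768143
d₂ = d₁ − σ√T = 1.768143 − 0.859680 = 0.908463
N(d₁) = 0.961481,  N(d₂) = 0.818183,  e^(−rT) = 0.884930
E₀ = V₀·N(d₁) − D·e^(−rT)·N(d₂)
   = 413.8313·0.961481 − 147.9972·0.884930·0.818183 = 290.736026
B₀ = V₀ − E₀ = 413.8313 − 290.736026 = 123.095274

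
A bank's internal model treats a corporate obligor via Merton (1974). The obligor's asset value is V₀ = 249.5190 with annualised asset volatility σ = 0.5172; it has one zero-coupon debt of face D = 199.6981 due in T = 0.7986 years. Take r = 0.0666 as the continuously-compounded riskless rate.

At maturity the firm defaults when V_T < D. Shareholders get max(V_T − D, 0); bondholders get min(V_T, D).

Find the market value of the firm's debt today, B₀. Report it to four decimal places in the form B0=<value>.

B0=172.5674

d₁ = [ln(V₀/D) + (r + σ²/2)T] / (σ√T)
   = [ln(249.5190/199.6981) + (0.0666 + 0.5·0.5172²)·0.7986] / (0.5172·√0.7986)
   = [0.222728 + 0.159998] / 0.462193 = 0.828066
d₂ = d₁ − σ√T = 0.828066 − 0.462193 = 0.365873
N(d₁) = 0.796183,  N(d₂) = 0.642770,  e^(−rT) = 0.948203
E₀ = V₀·N(d₁) − D·e^(−rT)·N(d₂)
   = 249.5190·0.796183 − 199.6981·0.948203·0.642770 = 76.951590
B₀ = V₀ − E₀ = 249.5190 − 76.951590 = 172.567410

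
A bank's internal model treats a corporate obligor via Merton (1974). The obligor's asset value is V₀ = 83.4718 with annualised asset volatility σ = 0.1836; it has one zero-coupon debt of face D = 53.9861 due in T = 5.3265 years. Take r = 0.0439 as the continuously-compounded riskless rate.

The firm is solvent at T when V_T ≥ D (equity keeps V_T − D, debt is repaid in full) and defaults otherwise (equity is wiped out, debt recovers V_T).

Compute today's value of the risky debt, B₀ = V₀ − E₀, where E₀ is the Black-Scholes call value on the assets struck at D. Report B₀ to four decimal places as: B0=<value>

B0=42.1237

d₁ = [ln(V₀/D) + (r + σ²/2)T] / (σ√T)
   = [ln(83.4718/53.9861) + (0.0439 + 0.5·0.1836²)·5.3265] / (0.1836·√5.3265)
   = [0.435782 + 0.323609] / 0.423734 = 1.792139
d₂ = d₁ − σ√T = 1.792139 − 0.423734 = 1.368405
N(d₁) = 0.963445,  N(d₂) = 0.914407,  e^(−rT) = 0.791494
E₀ = V₀·N(d₁) − D·e^(−rT)·N(d₂)
   = 83.4718·0.963445 − 53.9861·0.791494·0.914407 = 41.348148
B₀ = V₀ − E₀ = 83.4718 − 41.348148 = 42.123652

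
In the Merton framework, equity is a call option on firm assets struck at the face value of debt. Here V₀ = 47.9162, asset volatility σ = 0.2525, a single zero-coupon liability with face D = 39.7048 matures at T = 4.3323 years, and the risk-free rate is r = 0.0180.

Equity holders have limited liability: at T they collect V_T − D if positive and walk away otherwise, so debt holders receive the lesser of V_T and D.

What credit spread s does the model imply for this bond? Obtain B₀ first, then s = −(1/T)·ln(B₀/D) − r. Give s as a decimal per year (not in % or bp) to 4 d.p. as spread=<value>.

spread=0.0283

d₁ = [ln(V₀/D) + (r + σ²/2)T] / (σ√T)
   = [ln(47.9162/39.7048) + (0.0180 + 0.5·0.2525²)·4.3323] / (0.2525·√4.3323)
   = [0.187982 + 0.216087] / 0.525558 = 0.768837
d₂ = d₁ − σ√T = 0.768837 − 0.525558 = 0.243279
N(d₁) = 0.779005,  N(d₂) = 0.596105,  e^(−rT) = 0.924982
E₀ = V₀·N(d₁) − D·e^(−rT)·N(d₂)
   = 47.9162·0.779005 − 39.7048·0.924982·0.596105 = 15.434266
B₀ = V₀ − E₀ = 47.9162 − 15.434266 = 32.481934
spread = −(1/T)·ln(B₀/D) − r = −(1/4.3323)·ln(32.481934/39.7048) − 0.0180 = 0.02834675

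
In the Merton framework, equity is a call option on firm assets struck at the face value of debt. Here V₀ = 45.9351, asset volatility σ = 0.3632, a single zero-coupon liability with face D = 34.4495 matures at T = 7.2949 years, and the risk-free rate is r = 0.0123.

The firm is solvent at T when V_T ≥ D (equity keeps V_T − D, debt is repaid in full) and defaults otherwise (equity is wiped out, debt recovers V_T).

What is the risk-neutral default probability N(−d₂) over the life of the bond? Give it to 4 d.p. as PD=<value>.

PD=0.5421

d₁ = [ln(V₀/D) + (r + σ²/2)T] / (σ√T)
   = [ln(45.9351/34.4495) + (0.0123 + 0.5·0.3632²)·7.2949] / (0.3632·√7.2949)
   = [0.287735 + 0.570878] / 0.980970 = 0.875270
d₂ = d₁ − σ√T = 0.875270 − 0.980970 = -0.105700
risk-neutral PD = N(−d₂) = N(0.105700) = 0.542090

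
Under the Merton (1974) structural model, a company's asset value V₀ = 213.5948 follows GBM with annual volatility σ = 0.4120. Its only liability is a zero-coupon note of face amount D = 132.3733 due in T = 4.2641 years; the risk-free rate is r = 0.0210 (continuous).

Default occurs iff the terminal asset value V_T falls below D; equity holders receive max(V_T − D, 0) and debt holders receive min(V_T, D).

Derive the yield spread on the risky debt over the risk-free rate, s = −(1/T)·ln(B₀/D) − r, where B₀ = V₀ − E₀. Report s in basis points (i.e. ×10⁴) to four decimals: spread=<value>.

d₁ = [ln(V₀/D) + (r + σ²/2)T] / (σ√T)
   = [ln(213.5948/132.3733) + (0.0210 + 0.5·0.4120²)·4.2641] / (0.4120·√4.2641)
   = [0.478455 + 0.451449] / 0.850768 = 1.093017
d₂ = d₁ − σ√T = 1.093017 − 0.850768 = 0.242250
N(d₁) = 0.862807,  N(d₂) = 0.595707,  e^(−rT) = 0.914346
E₀ = V₀·N(d₁) − D·e^(−rT)·N(d₂)
   = 213.5948·0.862807 − 132.3733·0.914346·0.595707 = 112.189701
B₀ = V₀ − E₀ = 213.5948 − 112.189701 = 101.405099
spread = −(1/T)·ln(B₀/D) − r = −(1/4.2641)·ln(101.405099/132.3733) − 0.0210 = 0.04149914
in basis points: 0.04149914 × 10⁴ = 414.9914 bp

spread=414.9914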